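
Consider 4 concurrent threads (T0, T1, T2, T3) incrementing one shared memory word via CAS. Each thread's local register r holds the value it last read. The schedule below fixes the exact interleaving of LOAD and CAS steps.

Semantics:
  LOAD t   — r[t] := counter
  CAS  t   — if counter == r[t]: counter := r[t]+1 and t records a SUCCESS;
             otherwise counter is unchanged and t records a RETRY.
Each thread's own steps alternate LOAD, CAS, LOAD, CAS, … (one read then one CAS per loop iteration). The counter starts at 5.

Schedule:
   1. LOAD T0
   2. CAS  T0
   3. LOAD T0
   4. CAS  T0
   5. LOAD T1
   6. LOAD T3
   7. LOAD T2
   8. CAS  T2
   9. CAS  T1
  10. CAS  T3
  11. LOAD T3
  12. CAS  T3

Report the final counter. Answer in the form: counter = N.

   1) LOAD T0:  M=5  r_T0=5
   2) CAS  T0:  M=6  r_T0=5 ✓
   3) LOAD T0:  M=6  r_T0=6
   4) CAS  T0:  M=7  r_T0=6 ✓
   5) LOAD T1:  M=7  r_T1=7
   6) LOAD T3:  M=7  r_T3=7
   7) LOAD T2:  M=7  r_T2=7
   8) CAS  T2:  M=8  r_T2=7 ✓
   9) CAS  T1:  M=8  r_T1=7 ✗
  10) CAS  T3:  M=8  r_T3=7 ✗
  11) LOAD T3:  M=8  r_T3=8
  12) CAS  T3:  M=9  r_T3=8 ✓

counter = 9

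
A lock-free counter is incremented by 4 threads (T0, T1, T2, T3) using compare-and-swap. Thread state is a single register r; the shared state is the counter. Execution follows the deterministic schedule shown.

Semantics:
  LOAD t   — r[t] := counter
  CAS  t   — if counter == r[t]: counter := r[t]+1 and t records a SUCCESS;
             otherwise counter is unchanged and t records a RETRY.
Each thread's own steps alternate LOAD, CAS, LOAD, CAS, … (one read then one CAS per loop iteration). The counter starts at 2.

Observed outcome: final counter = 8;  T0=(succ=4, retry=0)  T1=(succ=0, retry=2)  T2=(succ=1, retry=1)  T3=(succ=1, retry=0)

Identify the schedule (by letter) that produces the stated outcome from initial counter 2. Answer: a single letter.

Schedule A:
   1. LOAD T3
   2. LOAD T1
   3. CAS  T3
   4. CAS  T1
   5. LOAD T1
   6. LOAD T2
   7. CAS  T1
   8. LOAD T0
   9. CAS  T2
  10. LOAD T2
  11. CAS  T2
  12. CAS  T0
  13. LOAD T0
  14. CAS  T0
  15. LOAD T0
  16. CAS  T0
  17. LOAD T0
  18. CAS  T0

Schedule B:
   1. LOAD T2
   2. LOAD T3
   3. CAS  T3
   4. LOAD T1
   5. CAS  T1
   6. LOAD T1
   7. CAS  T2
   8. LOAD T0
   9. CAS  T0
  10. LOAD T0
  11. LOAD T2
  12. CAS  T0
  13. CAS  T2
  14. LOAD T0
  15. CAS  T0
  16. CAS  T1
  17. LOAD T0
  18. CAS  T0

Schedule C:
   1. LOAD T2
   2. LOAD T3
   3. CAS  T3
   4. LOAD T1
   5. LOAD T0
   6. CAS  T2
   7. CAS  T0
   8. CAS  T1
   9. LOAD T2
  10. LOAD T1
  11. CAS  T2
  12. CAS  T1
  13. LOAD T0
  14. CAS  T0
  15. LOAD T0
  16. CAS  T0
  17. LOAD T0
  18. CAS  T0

C

Simulating candidate C:
   1) LOAD T2:  M=2  r_T2=2
   2) LOAD T3:  M=2  r_T3=2
   3) CAS  T3:  M=3  r_T3=2 ✓
   4) LOAD T1:  M=3  r_T1=3
   5) LOAD T0:  M=3  r_T0=3
   6) CAS  T2:  M=3  r_T2=2 ✗
   7) CAS  T0:  M=4  r_T0=3 ✓
   8) CAS  T1:  M=4  r_T1=3 ✗
   9) LOAD T2:  M=4  r_T2=4
  10) LOAD T1:  M=4  r_T1=4
  11) CAS  T2:  M=5  r_T2=4 ✓
  12) CAS  T1:  M=5  r_T1=4 ✗
  13) LOAD T0:  M=5  r_T0=5
  14) CAS  T0:  M=6  r_T0=5 ✓
  15) LOAD T0:  M=6  r_T0=6
  16) CAS  T0:  M=7  r_T0=6 ✓
  17) LOAD T0:  M=7  r_T0=7
  18) CAS  T0:  M=8  r_T0=7 ✓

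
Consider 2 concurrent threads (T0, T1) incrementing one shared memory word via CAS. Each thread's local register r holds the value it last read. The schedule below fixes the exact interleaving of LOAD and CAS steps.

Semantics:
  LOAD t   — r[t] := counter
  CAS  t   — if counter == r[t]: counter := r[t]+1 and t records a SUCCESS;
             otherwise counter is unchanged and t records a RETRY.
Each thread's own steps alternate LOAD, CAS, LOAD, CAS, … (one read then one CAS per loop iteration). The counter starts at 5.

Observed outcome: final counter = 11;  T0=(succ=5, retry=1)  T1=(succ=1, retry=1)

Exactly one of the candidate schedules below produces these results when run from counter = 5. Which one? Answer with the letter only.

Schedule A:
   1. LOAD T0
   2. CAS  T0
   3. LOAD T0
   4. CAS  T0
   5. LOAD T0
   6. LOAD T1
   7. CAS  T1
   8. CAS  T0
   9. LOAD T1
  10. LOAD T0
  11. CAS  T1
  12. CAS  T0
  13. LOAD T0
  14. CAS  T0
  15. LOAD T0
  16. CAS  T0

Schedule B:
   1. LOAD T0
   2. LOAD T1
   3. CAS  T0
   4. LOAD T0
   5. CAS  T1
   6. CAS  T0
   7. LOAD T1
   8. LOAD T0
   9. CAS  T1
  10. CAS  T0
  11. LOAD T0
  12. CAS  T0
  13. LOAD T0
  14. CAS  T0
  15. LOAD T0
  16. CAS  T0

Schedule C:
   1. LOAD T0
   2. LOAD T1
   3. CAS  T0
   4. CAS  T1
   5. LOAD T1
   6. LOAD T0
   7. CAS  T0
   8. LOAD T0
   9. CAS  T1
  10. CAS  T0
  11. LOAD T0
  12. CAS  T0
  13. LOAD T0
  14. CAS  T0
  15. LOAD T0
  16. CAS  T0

Run B:
   1) LOAD T0:  M=5  r_T0=5
   2) LOAD T1:  M=5  r_T1=5
   3) CAS  T0:  M=6  r_T0=5 ✓
   4) LOAD T0:  M=6  r_T0=6
   5) CAS  T1:  M=6  r_T1=5 ✗
   6) CAS  T0:  M=7  r_T0=6 ✓
   7) LOAD T1:  M=7  r_T1=7
   8) LOAD T0:  M=7  r_T0=7
   9) CAS  T1:  M=8  r_T1=7 ✓
  10) CAS  T0:  M=8  r_T0=7 ✗
  11) LOAD T0:  M=8  r_T0=8
  12) CAS  T0:  M=9  r_T0=8 ✓
  13) LOAD T0:  M=9  r_T0=9
  14) CAS  T0:  M=10  r_T0=9 ✓
  15) LOAD T0:  M=10  r_T0=10
  16) CAS  T0:  M=11  r_T0=10 ✓

B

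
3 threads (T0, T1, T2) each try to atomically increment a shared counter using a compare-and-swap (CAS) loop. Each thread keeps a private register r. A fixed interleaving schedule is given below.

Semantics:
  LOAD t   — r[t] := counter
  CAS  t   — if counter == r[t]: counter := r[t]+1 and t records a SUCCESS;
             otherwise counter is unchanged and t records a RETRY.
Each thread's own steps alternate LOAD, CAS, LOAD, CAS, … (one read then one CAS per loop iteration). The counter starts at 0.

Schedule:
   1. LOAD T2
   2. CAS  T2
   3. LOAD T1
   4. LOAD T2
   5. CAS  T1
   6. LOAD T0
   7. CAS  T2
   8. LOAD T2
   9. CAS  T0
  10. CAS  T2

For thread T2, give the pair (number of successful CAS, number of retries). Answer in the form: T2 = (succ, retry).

T2 = (1, 2)

[1] T2.load  rd  (counter 0, T2.r 0)
[2] T2.cas  hit  (counter 1, T2.r 0)
[3] T1.load  rd  (counter 1, T1.r 1)
[4] T2.load  rd  (counter 1, T2.r 1)
[5] T1.cas  hit  (counter 2, T1.r 1)
[6] T0.load  rd  (counter 2, T0.r 2)
[7] T2.cas  miss  (counter 2, T2.r 1)
[8] T2.load  rd  (counter 2, T2.r 2)
[9] T0.cas  hit  (counter 3, T0.r 2)
[10] T2.cas  miss  (counter 3, T2.r 2)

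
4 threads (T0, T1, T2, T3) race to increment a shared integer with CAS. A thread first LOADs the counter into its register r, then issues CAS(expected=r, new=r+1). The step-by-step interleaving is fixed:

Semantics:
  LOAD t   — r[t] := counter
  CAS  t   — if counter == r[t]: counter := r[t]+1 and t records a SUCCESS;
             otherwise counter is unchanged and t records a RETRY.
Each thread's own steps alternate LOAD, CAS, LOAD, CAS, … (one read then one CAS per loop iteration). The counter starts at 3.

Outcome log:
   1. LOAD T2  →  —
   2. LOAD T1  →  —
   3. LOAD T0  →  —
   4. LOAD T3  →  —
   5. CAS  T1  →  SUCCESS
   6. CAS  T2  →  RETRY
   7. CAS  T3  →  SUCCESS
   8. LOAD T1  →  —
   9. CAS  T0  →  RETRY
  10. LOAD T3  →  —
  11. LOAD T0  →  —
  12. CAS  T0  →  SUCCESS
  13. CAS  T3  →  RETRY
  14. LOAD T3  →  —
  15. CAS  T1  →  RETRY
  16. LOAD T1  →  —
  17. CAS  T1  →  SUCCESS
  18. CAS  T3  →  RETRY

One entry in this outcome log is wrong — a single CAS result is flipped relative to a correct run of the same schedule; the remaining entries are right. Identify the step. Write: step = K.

Re-executing:
T2 LOAD — after: cnt=3, r=3 — load
T1 LOAD — after: cnt=3, r=3 — load
T0 LOAD — after: cnt=3, r=3 — load
T3 LOAD — after: cnt=3, r=3 — load
T1 CAS — after: cnt=4, r=3 — ok
T2 CAS — after: cnt=4, r=3 — retry
T3 CAS — after: cnt=4, r=3 — retry
T1 LOAD — after: cnt=4, r=4 — load
T0 CAS — after: cnt=4, r=3 — retry
T3 LOAD — after: cnt=4, r=4 — load
T0 LOAD — after: cnt=4, r=4 — load
T0 CAS — after: cnt=5, r=4 — ok
T3 CAS — after: cnt=5, r=4 — retry
T3 LOAD — after: cnt=5, r=5 — load
T1 CAS — after: cnt=5, r=4 — retry
T1 LOAD — after: cnt=5, r=5 — load
T1 CAS — after: cnt=6, r=5 — ok
T3 CAS — after: cnt=6, r=5 — retry
Log disagrees first at step 7.

step = 7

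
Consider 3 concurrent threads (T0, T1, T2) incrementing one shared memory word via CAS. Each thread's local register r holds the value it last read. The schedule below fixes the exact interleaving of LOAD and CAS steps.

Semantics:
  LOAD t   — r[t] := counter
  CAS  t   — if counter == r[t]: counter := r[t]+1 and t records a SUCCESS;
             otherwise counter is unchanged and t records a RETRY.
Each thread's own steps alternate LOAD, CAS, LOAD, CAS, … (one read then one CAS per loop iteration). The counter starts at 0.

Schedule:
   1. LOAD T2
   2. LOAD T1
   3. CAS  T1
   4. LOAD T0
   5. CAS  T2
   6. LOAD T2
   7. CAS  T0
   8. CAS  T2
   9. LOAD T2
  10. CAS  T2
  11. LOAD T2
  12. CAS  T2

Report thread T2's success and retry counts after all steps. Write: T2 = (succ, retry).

step 1: T2 LOAD ⇒ load; ctr=0 reg=0
step 2: T1 LOAD ⇒ load; ctr=0 reg=0
step 3: T1 CAS ⇒ ok; ctr=1 reg=0
step 4: T0 LOAD ⇒ load; ctr=1 reg=1
step 5: T2 CAS ⇒ retry; ctr=1 reg=0
step 6: T2 LOAD ⇒ load; ctr=1 reg=1
step 7: T0 CAS ⇒ ok; ctr=2 reg=1
step 8: T2 CAS ⇒ retry; ctr=2 reg=1
step 9: T2 LOAD ⇒ load; ctr=2 reg=2
step 10: T2 CAS ⇒ ok; ctr=3 reg=2
step 11: T2 LOAD ⇒ load; ctr=3 reg=3
step 12: T2 CAS ⇒ ok; ctr=4 reg=3

T2 = (2, 2)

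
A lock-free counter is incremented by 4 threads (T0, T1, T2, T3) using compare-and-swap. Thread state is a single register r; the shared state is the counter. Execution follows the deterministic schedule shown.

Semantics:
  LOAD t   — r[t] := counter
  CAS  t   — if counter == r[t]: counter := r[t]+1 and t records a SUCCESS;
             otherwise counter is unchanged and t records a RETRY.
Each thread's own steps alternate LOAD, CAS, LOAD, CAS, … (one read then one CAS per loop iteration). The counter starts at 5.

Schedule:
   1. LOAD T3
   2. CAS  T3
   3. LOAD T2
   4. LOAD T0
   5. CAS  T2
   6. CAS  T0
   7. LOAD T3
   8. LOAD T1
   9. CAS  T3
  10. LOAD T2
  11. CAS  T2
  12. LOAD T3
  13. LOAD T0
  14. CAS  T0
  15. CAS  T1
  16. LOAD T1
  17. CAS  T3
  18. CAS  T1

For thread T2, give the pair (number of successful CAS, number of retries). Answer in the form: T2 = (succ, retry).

T2 = (2, 0)

1. LOAD T3 → mem=5 r[T3]=5 [LOAD]
2. CAS T3 → mem=6 r[T3]=5 [OK]
3. LOAD T2 → mem=6 r[T2]=6 [LOAD]
4. LOAD T0 → mem=6 r[T0]=6 [LOAD]
5. CAS T2 → mem=7 r[T2]=6 [OK]
6. CAS T0 → mem=7 r[T0]=6 [RETRY]
7. LOAD T3 → mem=7 r[T3]=7 [LOAD]
8. LOAD T1 → mem=7 r[T1]=7 [LOAD]
9. CAS T3 → mem=8 r[T3]=7 [OK]
10. LOAD T2 → mem=8 r[T2]=8 [LOAD]
11. CAS T2 → mem=9 r[T2]=8 [OK]
12. LOAD T3 → mem=9 r[T3]=9 [LOAD]
13. LOAD T0 → mem=9 r[T0]=9 [LOAD]
14. CAS T0 → mem=10 r[T0]=9 [OK]
15. CAS T1 → mem=10 r[T1]=7 [RETRY]
16. LOAD T1 → mem=10 r[T1]=10 [LOAD]
17. CAS T3 → mem=10 r[T3]=9 [RETRY]
18. CAS T1 → mem=11 r[T1]=10 [OK]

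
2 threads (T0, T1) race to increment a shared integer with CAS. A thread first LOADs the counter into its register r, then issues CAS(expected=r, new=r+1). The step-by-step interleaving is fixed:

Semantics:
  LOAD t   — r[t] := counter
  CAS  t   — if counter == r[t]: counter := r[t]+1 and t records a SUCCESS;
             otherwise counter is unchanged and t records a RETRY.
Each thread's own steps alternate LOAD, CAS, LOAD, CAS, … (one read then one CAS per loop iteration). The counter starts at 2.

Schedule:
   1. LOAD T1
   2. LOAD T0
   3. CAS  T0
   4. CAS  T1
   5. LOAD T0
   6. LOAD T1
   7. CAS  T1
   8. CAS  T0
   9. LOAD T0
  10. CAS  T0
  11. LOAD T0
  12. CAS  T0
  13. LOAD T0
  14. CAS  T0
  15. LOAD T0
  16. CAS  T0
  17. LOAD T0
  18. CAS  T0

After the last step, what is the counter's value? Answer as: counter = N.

#1 T1 reads 2
#2 T0 reads 2
#3 T0 CAS(2→3) writes; counter now 3
#4 T1 CAS(2→3) fails; counter now 3
#5 T0 reads 3
#6 T1 reads 3
#7 T1 CAS(3→4) writes; counter now 4
#8 T0 CAS(3→4) fails; counter now 4
#9 T0 reads 4
#10 T0 CAS(4→5) writes; counter now 5
#11 T0 reads 5
#12 T0 CAS(5→6) writes; counter now 6
#13 T0 reads 6
#14 T0 CAS(6→7) writes; counter now 7
#15 T0 reads 7
#16 T0 CAS(7→8) writes; counter now 8
#17 T0 reads 8
#18 T0 CAS(8→9) writes; counter now 9

counter = 9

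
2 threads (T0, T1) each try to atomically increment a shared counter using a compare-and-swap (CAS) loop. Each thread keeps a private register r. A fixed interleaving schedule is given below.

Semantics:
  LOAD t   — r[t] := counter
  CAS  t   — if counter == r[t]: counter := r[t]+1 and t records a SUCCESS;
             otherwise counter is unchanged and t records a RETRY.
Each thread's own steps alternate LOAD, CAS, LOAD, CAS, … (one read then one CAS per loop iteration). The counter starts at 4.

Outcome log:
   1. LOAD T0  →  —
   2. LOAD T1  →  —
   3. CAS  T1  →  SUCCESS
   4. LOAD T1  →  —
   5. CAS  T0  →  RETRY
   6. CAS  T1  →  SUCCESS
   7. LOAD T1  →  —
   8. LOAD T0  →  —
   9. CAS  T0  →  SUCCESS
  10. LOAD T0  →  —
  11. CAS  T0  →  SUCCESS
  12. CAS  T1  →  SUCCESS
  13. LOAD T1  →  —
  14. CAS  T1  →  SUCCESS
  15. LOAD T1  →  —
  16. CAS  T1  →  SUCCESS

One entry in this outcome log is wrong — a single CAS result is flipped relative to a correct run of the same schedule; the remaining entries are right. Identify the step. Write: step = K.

step = 12

Re-executing:
1. LOAD T0 → mem=4 r[T0]=4 [LOAD]
2. LOAD T1 → mem=4 r[T1]=4 [LOAD]
3. CAS T1 → mem=5 r[T1]=4 [OK]
4. LOAD T1 → mem=5 r[T1]=5 [LOAD]
5. CAS T0 → mem=5 r[T0]=4 [RETRY]
6. CAS T1 → mem=6 r[T1]=5 [OK]
7. LOAD T1 → mem=6 r[T1]=6 [LOAD]
8. LOAD T0 → mem=6 r[T0]=6 [LOAD]
9. CAS T0 → mem=7 r[T0]=6 [OK]
10. LOAD T0 → mem=7 r[T0]=7 [LOAD]
11. CAS T0 → mem=8 r[T0]=7 [OK]
12. CAS T1 → mem=8 r[T1]=6 [RETRY]
13. LOAD T1 → mem=8 r[T1]=8 [LOAD]
14. CAS T1 → mem=9 r[T1]=8 [OK]
15. LOAD T1 → mem=9 r[T1]=9 [LOAD]
16. CAS T1 → mem=10 r[T1]=9 [OK]
Log disagrees first at step 12.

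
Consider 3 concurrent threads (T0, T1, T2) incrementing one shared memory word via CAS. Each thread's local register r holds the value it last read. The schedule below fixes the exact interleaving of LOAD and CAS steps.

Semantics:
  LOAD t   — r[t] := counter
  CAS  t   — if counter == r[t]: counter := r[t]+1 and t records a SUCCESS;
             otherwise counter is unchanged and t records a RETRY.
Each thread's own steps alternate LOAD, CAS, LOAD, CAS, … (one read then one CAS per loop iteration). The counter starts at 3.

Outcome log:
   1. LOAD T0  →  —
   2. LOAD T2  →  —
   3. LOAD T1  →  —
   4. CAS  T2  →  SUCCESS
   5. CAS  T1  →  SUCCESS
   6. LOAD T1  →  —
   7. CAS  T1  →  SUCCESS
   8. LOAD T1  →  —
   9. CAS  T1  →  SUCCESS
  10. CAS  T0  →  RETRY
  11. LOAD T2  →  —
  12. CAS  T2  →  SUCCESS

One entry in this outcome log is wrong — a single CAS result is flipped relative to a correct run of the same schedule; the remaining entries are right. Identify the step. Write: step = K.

step = 5

Correct run:
T0 LOAD — after: cnt=3, r=3 — load
T2 LOAD — after: cnt=3, r=3 — load
T1 LOAD — after: cnt=3, r=3 — load
T2 CAS — after: cnt=4, r=3 — ok
T1 CAS — after: cnt=4, r=3 — retry
T1 LOAD — after: cnt=4, r=4 — load
T1 CAS — after: cnt=5, r=4 — ok
T1 LOAD — after: cnt=5, r=5 — load
T1 CAS — after: cnt=6, r=5 — ok
T0 CAS — after: cnt=6, r=3 — retry
T2 LOAD — after: cnt=6, r=6 — load
T2 CAS — after: cnt=7, r=6 — ok
Mismatch at 5.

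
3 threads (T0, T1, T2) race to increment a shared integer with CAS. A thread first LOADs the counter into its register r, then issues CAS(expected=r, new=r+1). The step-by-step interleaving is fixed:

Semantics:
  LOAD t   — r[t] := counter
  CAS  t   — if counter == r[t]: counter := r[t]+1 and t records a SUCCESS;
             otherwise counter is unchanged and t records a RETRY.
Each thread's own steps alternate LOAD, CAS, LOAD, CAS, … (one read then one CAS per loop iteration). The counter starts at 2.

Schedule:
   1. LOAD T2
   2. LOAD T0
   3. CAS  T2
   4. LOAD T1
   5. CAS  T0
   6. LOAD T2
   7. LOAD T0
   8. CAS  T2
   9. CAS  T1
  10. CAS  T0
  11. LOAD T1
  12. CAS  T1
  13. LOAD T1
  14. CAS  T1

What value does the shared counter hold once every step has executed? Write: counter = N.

counter = 6

#1 T2 reads 2
#2 T0 reads 2
#3 T2 CAS(2→3) writes; counter now 3
#4 T1 reads 3
#5 T0 CAS(2→3) fails; counter now 3
#6 T2 reads 3
#7 T0 reads 3
#8 T2 CAS(3→4) writes; counter now 4
#9 T1 CAS(3→4) fails; counter now 4
#10 T0 CAS(3→4) fails; counter now 4
#11 T1 reads 4
#12 T1 CAS(4→5) writes; counter now 5
#13 T1 reads 5
#14 T1 CAS(5→6) writes; counter now 6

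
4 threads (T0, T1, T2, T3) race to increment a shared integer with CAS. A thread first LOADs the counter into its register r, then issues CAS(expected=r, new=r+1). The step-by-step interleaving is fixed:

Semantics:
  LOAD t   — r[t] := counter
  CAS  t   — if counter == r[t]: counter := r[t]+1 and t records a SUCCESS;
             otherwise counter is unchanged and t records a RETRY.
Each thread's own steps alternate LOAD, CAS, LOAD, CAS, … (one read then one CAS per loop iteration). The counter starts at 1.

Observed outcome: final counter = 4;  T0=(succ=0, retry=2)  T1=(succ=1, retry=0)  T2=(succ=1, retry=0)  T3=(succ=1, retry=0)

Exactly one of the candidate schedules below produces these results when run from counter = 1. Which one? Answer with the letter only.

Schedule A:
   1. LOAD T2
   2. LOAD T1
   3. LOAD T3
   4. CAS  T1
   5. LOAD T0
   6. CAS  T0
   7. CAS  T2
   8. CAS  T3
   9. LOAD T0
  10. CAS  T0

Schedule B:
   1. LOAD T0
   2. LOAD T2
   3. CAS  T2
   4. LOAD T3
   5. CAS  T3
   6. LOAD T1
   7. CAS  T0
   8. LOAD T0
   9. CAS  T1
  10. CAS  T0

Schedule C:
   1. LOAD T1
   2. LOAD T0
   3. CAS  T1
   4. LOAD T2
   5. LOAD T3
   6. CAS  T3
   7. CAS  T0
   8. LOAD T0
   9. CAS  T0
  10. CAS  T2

B

Tracing schedule B:
#1 T0 reads 1
#2 T2 reads 1
#3 T2 CAS(1→2) writes; counter now 2
#4 T3 reads 2
#5 T3 CAS(2→3) writes; counter now 3
#6 T1 reads 3
#7 T0 CAS(1→2) fails; counter now 3
#8 T0 reads 3
#9 T1 CAS(3→4) writes; counter now 4
#10 T0 CAS(3→4) fails; counter now 4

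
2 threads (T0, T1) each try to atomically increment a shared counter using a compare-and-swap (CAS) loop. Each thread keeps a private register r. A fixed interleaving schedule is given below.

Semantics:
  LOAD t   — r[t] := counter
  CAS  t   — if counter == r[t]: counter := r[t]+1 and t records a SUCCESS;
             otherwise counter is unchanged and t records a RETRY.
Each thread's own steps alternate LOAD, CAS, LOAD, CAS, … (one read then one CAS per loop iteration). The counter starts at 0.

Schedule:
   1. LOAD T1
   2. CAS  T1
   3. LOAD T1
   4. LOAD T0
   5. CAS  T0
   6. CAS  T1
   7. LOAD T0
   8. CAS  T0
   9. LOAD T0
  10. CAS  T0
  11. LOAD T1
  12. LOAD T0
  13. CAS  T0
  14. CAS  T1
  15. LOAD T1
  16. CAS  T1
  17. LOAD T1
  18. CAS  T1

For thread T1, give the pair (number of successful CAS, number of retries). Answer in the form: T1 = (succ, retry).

T1 = (3, 2)

step 1: T1 LOAD ⇒ load; ctr=0 reg=0
step 2: T1 CAS ⇒ ok; ctr=1 reg=0
step 3: T1 LOAD ⇒ load; ctr=1 reg=1
step 4: T0 LOAD ⇒ load; ctr=1 reg=1
step 5: T0 CAS ⇒ ok; ctr=2 reg=1
step 6: T1 CAS ⇒ retry; ctr=2 reg=1
step 7: T0 LOAD ⇒ load; ctr=2 reg=2
step 8: T0 CAS ⇒ ok; ctr=3 reg=2
step 9: T0 LOAD ⇒ load; ctr=3 reg=3
step 10: T0 CAS ⇒ ok; ctr=4 reg=3
step 11: T1 LOAD ⇒ load; ctr=4 reg=4
step 12: T0 LOAD ⇒ load; ctr=4 reg=4
step 13: T0 CAS ⇒ ok; ctr=5 reg=4
step 14: T1 CAS ⇒ retry; ctr=5 reg=4
step 15: T1 LOAD ⇒ load; ctr=5 reg=5
step 16: T1 CAS ⇒ ok; ctr=6 reg=5
step 17: T1 LOAD ⇒ load; ctr=6 reg=6
step 18: T1 CAS ⇒ ok; ctr=7 reg=6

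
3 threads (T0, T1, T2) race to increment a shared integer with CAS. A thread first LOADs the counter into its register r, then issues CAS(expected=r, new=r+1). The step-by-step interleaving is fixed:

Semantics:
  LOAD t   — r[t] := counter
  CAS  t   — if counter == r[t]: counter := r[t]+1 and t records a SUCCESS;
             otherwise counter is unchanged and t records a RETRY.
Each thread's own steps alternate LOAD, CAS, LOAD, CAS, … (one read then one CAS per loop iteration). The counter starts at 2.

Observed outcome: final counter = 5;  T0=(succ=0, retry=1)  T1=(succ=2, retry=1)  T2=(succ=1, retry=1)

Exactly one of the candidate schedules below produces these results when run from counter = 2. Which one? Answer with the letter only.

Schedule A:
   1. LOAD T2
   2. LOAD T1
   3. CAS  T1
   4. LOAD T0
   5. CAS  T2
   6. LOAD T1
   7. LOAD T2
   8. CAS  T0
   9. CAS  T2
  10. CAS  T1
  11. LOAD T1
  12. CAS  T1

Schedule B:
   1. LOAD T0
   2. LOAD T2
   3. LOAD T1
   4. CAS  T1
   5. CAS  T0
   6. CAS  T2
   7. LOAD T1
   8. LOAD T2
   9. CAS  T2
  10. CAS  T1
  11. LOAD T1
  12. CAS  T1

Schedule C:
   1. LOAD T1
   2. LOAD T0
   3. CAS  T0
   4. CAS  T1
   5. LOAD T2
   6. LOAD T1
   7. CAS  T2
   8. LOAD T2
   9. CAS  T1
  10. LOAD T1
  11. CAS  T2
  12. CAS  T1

Tracing schedule B:
[1] T0.load  rd  (counter 2, T0.r 2)
[2] T2.load  rd  (counter 2, T2.r 2)
[3] T1.load  rd  (counter 2, T1.r 2)
[4] T1.cas  hit  (counter 3, T1.r 2)
[5] T0.cas  miss  (counter 3, T0.r 2)
[6] T2.cas  miss  (counter 3, T2.r 2)
[7] T1.load  rd  (counter 3, T1.r 3)
[8] T2.load  rd  (counter 3, T2.r 3)
[9] T2.cas  hit  (counter 4, T2.r 3)
[10] T1.cas  miss  (counter 4, T1.r 3)
[11] T1.load  rd  (counter 4, T1.r 4)
[12] T1.cas  hit  (counter 5, T1.r 4)

B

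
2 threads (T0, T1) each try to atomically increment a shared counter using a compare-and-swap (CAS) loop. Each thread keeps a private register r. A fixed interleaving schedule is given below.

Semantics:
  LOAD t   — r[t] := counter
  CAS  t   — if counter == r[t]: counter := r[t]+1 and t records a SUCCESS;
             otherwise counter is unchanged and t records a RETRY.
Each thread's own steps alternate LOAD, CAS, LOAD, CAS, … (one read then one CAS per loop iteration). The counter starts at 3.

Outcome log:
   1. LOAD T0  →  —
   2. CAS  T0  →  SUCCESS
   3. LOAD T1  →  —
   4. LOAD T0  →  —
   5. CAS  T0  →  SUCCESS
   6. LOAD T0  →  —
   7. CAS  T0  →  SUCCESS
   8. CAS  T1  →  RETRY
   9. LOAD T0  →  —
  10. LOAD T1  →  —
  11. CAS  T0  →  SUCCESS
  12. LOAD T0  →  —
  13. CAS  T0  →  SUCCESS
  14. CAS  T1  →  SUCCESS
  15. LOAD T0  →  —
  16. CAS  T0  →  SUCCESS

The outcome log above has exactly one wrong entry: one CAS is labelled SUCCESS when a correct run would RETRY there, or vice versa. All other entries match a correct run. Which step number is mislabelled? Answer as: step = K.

Reference trace:
T0 LOAD — after: cnt=3, r=3 — load
T0 CAS — after: cnt=4, r=3 — ok
T1 LOAD — after: cnt=4, r=4 — load
T0 LOAD — after: cnt=4, r=4 — load
T0 CAS — after: cnt=5, r=4 — ok
T0 LOAD — after: cnt=5, r=5 — load
T0 CAS — after: cnt=6, r=5 — ok
T1 CAS — after: cnt=6, r=4 — retry
T0 LOAD — after: cnt=6, r=6 — load
T1 LOAD — after: cnt=6, r=6 — load
T0 CAS — after: cnt=7, r=6 — ok
T0 LOAD — after: cnt=7, r=7 — load
T0 CAS — after: cnt=8, r=7 — ok
T1 CAS — after: cnt=8, r=6 — retry
T0 LOAD — after: cnt=8, r=8 — load
T0 CAS — after: cnt=9, r=8 — ok
Flip is step 14.

step = 14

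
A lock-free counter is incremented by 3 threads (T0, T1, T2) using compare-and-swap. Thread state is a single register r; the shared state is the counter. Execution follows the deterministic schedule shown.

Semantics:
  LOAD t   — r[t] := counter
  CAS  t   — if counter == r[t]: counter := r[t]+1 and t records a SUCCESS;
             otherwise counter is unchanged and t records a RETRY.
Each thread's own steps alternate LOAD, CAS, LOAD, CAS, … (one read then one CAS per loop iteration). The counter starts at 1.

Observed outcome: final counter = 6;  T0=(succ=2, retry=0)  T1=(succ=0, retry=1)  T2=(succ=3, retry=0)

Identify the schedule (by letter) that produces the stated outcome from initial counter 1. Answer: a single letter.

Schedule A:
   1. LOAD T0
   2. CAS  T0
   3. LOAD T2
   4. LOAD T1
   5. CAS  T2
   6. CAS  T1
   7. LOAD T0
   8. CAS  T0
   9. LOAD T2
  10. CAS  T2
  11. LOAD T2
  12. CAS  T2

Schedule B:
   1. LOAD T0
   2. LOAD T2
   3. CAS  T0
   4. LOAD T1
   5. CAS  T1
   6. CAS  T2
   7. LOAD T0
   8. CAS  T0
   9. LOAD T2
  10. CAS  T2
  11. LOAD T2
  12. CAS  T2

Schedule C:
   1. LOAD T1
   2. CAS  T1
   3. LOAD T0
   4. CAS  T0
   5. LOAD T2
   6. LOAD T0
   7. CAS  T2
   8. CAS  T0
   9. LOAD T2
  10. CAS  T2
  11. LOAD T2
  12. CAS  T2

A

Simulating candidate A:
#1 T0 reads 1
#2 T0 CAS(1→2) writes; counter now 2
#3 T2 reads 2
#4 T1 reads 2
#5 T2 CAS(2→3) writes; counter now 3
#6 T1 CAS(2→3) fails; counter now 3
#7 T0 reads 3
#8 T0 CAS(3→4) writes; counter now 4
#9 T2 reads 4
#10 T2 CAS(4→5) writes; counter now 5
#11 T2 reads 5
#12 T2 CAS(5→6) writes; counter now 6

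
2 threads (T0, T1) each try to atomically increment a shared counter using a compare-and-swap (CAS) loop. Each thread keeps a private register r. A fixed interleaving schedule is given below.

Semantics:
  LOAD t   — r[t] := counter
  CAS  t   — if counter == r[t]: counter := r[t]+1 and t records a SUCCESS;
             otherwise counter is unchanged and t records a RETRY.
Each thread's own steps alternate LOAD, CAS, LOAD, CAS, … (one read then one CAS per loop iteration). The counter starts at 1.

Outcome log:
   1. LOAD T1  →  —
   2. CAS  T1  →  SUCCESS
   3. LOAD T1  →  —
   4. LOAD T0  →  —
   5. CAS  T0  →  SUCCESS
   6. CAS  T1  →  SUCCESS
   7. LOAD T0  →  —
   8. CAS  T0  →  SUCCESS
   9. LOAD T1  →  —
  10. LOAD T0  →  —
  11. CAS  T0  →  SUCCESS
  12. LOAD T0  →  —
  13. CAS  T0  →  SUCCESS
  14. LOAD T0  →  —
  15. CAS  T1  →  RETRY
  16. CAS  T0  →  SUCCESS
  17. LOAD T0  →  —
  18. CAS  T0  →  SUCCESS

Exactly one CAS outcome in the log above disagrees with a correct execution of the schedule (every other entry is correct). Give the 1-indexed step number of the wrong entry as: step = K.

step = 6

Reference trace:
1. LOAD T1 → mem=1 r[T1]=1 [LOAD]
2. CAS T1 → mem=2 r[T1]=1 [OK]
3. LOAD T1 → mem=2 r[T1]=2 [LOAD]
4. LOAD T0 → mem=2 r[T0]=2 [LOAD]
5. CAS T0 → mem=3 r[T0]=2 [OK]
6. CAS T1 → mem=3 r[T1]=2 [RETRY]
7. LOAD T0 → mem=3 r[T0]=3 [LOAD]
8. CAS T0 → mem=4 r[T0]=3 [OK]
9. LOAD T1 → mem=4 r[T1]=4 [LOAD]
10. LOAD T0 → mem=4 r[T0]=4 [LOAD]
11. CAS T0 → mem=5 r[T0]=4 [OK]
12. LOAD T0 → mem=5 r[T0]=5 [LOAD]
13. CAS T0 → mem=6 r[T0]=5 [OK]
14. LOAD T0 → mem=6 r[T0]=6 [LOAD]
15. CAS T1 → mem=6 r[T1]=4 [RETRY]
16. CAS T0 → mem=7 r[T0]=6 [OK]
17. LOAD T0 → mem=7 r[T0]=7 [LOAD]
18. CAS T0 → mem=8 r[T0]=7 [OK]
Log disagrees first at step 6.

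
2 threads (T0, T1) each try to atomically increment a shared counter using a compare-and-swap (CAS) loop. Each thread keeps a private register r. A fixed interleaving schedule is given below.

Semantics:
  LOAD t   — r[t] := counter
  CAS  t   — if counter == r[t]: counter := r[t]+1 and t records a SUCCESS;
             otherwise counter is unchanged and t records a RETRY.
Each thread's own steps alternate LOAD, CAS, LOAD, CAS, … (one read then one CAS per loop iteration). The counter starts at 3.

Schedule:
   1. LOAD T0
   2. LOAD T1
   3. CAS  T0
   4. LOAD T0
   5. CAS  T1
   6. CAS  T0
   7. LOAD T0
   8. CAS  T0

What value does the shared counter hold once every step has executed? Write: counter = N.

counter = 6

   1) LOAD T0:  M=3  r_T0=3
   2) LOAD T1:  M=3  r_T1=3
   3) CAS  T0:  M=4  r_T0=3 ✓
   4) LOAD T0:  M=4  r_T0=4
   5) CAS  T1:  M=4  r_T1=3 ✗
   6) CAS  T0:  M=5  r_T0=4 ✓
   7) LOAD T0:  M=5  r_T0=5
   8) CAS  T0:  M=6  r_T0=5 ✓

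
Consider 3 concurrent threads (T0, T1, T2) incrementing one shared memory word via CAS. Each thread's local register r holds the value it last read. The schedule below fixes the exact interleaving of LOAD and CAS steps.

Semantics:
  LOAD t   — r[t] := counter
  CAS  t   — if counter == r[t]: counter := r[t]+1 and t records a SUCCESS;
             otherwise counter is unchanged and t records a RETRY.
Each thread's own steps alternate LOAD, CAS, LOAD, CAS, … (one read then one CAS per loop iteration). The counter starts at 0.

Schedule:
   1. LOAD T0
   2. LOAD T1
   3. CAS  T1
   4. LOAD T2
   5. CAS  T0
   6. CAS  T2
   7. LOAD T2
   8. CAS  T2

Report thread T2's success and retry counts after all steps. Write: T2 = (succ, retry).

T2 = (2, 0)

step 1: T0 LOAD ⇒ load; ctr=0 reg=0
step 2: T1 LOAD ⇒ load; ctr=0 reg=0
step 3: T1 CAS ⇒ ok; ctr=1 reg=0
step 4: T2 LOAD ⇒ load; ctr=1 reg=1
step 5: T0 CAS ⇒ retry; ctr=1 reg=0
step 6: T2 CAS ⇒ ok; ctr=2 reg=1
step 7: T2 LOAD ⇒ load; ctr=2 reg=2
step 8: T2 CAS ⇒ ok; ctr=3 reg=2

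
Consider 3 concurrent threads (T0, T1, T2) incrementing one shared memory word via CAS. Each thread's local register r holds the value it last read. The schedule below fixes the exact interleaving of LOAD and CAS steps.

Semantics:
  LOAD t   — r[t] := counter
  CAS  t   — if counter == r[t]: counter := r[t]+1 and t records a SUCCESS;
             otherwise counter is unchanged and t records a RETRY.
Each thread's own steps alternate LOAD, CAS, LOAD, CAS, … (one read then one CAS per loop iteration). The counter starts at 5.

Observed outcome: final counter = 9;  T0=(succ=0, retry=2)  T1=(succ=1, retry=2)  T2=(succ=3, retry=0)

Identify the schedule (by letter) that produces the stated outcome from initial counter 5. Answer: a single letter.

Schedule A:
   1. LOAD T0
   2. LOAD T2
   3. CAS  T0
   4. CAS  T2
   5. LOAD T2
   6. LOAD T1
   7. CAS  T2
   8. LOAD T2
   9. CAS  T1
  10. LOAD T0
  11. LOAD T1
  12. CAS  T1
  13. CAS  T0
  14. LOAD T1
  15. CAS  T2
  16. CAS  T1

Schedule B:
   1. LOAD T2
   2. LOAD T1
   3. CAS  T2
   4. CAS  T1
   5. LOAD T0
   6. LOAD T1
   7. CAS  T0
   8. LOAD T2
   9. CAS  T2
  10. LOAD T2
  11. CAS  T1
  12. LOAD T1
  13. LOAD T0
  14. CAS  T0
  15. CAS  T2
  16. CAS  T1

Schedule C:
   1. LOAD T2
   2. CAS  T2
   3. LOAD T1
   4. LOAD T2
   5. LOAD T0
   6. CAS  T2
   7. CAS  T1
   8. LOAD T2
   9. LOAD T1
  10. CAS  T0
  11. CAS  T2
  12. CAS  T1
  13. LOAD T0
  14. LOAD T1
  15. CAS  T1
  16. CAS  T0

Simulating candidate C:
[1] T2.load  rd  (counter 5, T2.r 5)
[2] T2.cas  hit  (counter 6, T2.r 5)
[3] T1.load  rd  (counter 6, T1.r 6)
[4] T2.load  rd  (counter 6, T2.r 6)
[5] T0.load  rd  (counter 6, T0.r 6)
[6] T2.cas  hit  (counter 7, T2.r 6)
[7] T1.cas  miss  (counter 7, T1.r 6)
[8] T2.load  rd  (counter 7, T2.r 7)
[9] T1.load  rd  (counter 7, T1.r 7)
[10] T0.cas  miss  (counter 7, T0.r 6)
[11] T2.cas  hit  (counter 8, T2.r 7)
[12] T1.cas  miss  (counter 8, T1.r 7)
[13] T0.load  rd  (counter 8, T0.r 8)
[14] T1.load  rd  (counter 8, T1.r 8)
[15] T1.cas  hit  (counter 9, T1.r 8)
[16] T0.cas  miss  (counter 9, T0.r 8)

C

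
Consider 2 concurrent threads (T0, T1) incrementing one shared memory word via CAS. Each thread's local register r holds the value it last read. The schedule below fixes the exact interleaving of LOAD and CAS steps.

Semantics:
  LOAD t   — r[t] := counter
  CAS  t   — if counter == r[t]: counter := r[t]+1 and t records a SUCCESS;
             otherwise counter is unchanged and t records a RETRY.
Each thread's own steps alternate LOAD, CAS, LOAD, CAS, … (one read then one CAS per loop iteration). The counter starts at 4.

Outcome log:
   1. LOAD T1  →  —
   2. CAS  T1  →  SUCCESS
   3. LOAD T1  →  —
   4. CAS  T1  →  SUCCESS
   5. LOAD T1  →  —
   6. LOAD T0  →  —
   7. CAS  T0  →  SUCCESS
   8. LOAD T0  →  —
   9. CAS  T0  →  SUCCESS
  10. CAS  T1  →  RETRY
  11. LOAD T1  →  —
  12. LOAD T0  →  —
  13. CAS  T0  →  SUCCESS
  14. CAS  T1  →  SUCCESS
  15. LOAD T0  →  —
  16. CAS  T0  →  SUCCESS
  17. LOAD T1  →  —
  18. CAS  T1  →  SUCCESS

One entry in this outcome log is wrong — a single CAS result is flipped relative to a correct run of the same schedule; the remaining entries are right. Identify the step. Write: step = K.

Reference trace:
[1] T1.load  rd  (counter 4, T1.r 4)
[2] T1.cas  hit  (counter 5, T1.r 4)
[3] T1.load  rd  (counter 5, T1.r 5)
[4] T1.cas  hit  (counter 6, T1.r 5)
[5] T1.load  rd  (counter 6, T1.r 6)
[6] T0.load  rd  (counter 6, T0.r 6)
[7] T0.cas  hit  (counter 7, T0.r 6)
[8] T0.load  rd  (counter 7, T0.r 7)
[9] T0.cas  hit  (counter 8, T0.r 7)
[10] T1.cas  miss  (counter 8, T1.r 6)
[11] T1.load  rd  (counter 8, T1.r 8)
[12] T0.load  rd  (counter 8, T0.r 8)
[13] T0.cas  hit  (counter 9, T0.r 8)
[14] T1.cas  miss  (counter 9, T1.r 8)
[15] T0.load  rd  (counter 9, T0.r 9)
[16] T0.cas  hit  (counter 10, T0.r 9)
[17] T1.load  rd  (counter 10, T1.r 10)
[18] T1.cas  hit  (counter 11, T1.r 10)
Log disagrees first at step 14.

step = 14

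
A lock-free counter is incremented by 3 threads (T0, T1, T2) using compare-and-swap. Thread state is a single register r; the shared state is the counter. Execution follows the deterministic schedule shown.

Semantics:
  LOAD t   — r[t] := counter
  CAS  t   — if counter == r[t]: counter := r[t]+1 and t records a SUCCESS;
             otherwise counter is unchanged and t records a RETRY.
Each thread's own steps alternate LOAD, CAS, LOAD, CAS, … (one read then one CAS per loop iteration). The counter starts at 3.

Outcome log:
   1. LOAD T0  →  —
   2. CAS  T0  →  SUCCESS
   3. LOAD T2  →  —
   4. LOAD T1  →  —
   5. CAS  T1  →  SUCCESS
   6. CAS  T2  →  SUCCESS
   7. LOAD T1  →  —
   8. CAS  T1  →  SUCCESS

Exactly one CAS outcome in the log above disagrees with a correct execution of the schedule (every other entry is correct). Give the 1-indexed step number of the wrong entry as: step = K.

step = 6

Correct run:
T0 LOAD — after: cnt=3, r=3 — load
T0 CAS — after: cnt=4, r=3 — ok
T2 LOAD — after: cnt=4, r=4 — load
T1 LOAD — after: cnt=4, r=4 — load
T1 CAS — after: cnt=5, r=4 — ok
T2 CAS — after: cnt=5, r=4 — retry
T1 LOAD — after: cnt=5, r=5 — load
T1 CAS — after: cnt=6, r=5 — ok
Log disagrees first at step 6.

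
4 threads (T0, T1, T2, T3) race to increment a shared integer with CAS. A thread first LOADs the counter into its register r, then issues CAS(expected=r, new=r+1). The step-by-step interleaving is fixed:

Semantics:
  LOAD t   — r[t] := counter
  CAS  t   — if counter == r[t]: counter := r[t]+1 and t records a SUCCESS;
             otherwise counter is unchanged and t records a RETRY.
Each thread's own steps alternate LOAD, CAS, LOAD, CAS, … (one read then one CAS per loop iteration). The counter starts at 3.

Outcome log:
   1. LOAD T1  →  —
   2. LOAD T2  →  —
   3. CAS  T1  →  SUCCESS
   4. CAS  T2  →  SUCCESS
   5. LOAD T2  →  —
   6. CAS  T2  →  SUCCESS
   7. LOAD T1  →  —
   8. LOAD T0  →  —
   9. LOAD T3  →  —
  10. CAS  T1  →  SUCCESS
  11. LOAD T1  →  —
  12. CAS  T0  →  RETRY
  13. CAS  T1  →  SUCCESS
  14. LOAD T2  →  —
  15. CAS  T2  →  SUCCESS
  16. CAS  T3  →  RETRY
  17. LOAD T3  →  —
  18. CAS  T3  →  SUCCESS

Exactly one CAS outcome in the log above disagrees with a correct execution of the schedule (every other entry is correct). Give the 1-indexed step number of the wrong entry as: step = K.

Reference trace:
[1] T1.load  rd  (counter 3, T1.r 3)
[2] T2.load  rd  (counter 3, T2.r 3)
[3] T1.cas  hit  (counter 4, T1.r 3)
[4] T2.cas  miss  (counter 4, T2.r 3)
[5] T2.load  rd  (counter 4, T2.r 4)
[6] T2.cas  hit  (counter 5, T2.r 4)
[7] T1.load  rd  (counter 5, T1.r 5)
[8] T0.load  rd  (counter 5, T0.r 5)
[9] T3.load  rd  (counter 5, T3.r 5)
[10] T1.cas  hit  (counter 6, T1.r 5)
[11] T1.load  rd  (counter 6, T1.r 6)
[12] T0.cas  miss  (counter 6, T0.r 5)
[13] T1.cas  hit  (counter 7, T1.r 6)
[14] T2.load  rd  (counter 7, T2.r 7)
[15] T2.cas  hit  (counter 8, T2.r 7)
[16] T3.cas  miss  (counter 8, T3.r 5)
[17] T3.load  rd  (counter 8, T3.r 8)
[18] T3.cas  hit  (counter 9, T3.r 8)
Flip is step 4.

step = 4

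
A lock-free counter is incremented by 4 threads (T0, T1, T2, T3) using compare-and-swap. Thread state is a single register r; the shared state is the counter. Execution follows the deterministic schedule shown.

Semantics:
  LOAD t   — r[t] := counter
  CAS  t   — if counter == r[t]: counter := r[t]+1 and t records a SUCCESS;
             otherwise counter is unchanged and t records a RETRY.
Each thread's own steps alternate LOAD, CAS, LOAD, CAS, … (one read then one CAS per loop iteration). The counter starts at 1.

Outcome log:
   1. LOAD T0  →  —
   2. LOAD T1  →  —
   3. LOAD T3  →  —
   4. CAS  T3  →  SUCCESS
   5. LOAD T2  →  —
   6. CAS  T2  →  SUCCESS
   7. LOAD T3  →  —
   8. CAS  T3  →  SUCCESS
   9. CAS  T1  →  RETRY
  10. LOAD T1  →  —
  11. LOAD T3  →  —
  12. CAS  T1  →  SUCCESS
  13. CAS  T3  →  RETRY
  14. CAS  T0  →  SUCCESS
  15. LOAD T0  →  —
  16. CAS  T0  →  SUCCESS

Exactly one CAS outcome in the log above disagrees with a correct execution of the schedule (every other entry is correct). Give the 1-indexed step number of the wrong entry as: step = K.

step = 14

Re-executing:
#1 T0 reads 1
#2 T1 reads 1
#3 T3 reads 1
#4 T3 CAS(1→2) writes; counter now 2
#5 T2 reads 2
#6 T2 CAS(2→3) writes; counter now 3
#7 T3 reads 3
#8 T3 CAS(3→4) writes; counter now 4
#9 T1 CAS(1→2) fails; counter now 4
#10 T1 reads 4
#11 T3 reads 4
#12 T1 CAS(4→5) writes; counter now 5
#13 T3 CAS(4→5) fails; counter now 5
#14 T0 CAS(1→2) fails; counter now 5
#15 T0 reads 5
#16 T0 CAS(5→6) writes; counter now 6
Mismatch at 14.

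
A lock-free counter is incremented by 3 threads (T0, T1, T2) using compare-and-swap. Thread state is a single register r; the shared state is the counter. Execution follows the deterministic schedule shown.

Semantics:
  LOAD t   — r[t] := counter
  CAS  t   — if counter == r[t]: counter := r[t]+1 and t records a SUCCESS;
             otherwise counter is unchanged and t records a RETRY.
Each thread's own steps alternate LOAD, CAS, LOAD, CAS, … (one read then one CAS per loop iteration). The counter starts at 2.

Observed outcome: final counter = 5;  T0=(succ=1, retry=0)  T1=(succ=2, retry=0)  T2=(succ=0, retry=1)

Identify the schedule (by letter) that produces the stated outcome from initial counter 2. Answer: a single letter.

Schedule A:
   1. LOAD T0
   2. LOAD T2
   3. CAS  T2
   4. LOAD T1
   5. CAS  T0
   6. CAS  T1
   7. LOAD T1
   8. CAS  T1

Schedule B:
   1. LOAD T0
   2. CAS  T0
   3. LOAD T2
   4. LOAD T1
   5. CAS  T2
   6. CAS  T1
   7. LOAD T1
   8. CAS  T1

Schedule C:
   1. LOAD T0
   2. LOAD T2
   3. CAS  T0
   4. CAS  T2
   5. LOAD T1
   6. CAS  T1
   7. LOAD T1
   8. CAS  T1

Tracing schedule C:
step 1: T0 LOAD ⇒ load; ctr=2 reg=2
step 2: T2 LOAD ⇒ load; ctr=2 reg=2
step 3: T0 CAS ⇒ ok; ctr=3 reg=2
step 4: T2 CAS ⇒ retry; ctr=3 reg=2
step 5: T1 LOAD ⇒ load; ctr=3 reg=3
step 6: T1 CAS ⇒ ok; ctr=4 reg=3
step 7: T1 LOAD ⇒ load; ctr=4 reg=4
step 8: T1 CAS ⇒ ok; ctr=5 reg=4

C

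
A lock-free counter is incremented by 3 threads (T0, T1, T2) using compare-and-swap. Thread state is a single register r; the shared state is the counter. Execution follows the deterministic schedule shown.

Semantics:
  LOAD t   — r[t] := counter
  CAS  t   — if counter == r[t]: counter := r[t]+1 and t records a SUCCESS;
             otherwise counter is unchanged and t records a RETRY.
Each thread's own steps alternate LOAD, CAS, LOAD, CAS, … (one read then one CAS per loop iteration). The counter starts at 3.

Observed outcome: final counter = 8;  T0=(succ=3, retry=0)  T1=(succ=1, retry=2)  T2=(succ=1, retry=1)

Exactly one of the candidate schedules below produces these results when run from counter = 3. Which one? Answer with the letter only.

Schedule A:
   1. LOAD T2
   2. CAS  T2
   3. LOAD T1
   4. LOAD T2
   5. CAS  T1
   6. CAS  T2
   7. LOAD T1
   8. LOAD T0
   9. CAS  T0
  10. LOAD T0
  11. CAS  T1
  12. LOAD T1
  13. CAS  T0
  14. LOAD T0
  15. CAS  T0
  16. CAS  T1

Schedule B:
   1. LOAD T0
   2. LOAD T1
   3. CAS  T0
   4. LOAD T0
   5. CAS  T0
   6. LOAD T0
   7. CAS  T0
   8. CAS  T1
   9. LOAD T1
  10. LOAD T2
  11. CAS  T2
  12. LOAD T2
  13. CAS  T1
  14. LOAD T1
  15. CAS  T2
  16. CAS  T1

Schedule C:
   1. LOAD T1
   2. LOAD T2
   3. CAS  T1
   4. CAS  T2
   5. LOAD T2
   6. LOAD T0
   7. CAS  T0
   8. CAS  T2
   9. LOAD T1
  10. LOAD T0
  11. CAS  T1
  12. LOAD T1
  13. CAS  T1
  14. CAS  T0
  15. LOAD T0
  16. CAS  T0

Tracing schedule A:
   1) LOAD T2:  M=3  r_T2=3
   2) CAS  T2:  M=4  r_T2=3 ✓
   3) LOAD T1:  M=4  r_T1=4
   4) LOAD T2:  M=4  r_T2=4
   5) CAS  T1:  M=5  r_T1=4 ✓
   6) CAS  T2:  M=5  r_T2=4 ✗
   7) LOAD T1:  M=5  r_T1=5
   8) LOAD T0:  M=5  r_T0=5
   9) CAS  T0:  M=6  r_T0=5 ✓
  10) LOAD T0:  M=6  r_T0=6
  11) CAS  T1:  M=6  r_T1=5 ✗
  12) LOAD T1:  M=6  r_T1=6
  13) CAS  T0:  M=7  r_T0=6 ✓
  14) LOAD T0:  M=7  r_T0=7
  15) CAS  T0:  M=8  r_T0=7 ✓
  16) CAS  T1:  M=8  r_T1=6 ✗

A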